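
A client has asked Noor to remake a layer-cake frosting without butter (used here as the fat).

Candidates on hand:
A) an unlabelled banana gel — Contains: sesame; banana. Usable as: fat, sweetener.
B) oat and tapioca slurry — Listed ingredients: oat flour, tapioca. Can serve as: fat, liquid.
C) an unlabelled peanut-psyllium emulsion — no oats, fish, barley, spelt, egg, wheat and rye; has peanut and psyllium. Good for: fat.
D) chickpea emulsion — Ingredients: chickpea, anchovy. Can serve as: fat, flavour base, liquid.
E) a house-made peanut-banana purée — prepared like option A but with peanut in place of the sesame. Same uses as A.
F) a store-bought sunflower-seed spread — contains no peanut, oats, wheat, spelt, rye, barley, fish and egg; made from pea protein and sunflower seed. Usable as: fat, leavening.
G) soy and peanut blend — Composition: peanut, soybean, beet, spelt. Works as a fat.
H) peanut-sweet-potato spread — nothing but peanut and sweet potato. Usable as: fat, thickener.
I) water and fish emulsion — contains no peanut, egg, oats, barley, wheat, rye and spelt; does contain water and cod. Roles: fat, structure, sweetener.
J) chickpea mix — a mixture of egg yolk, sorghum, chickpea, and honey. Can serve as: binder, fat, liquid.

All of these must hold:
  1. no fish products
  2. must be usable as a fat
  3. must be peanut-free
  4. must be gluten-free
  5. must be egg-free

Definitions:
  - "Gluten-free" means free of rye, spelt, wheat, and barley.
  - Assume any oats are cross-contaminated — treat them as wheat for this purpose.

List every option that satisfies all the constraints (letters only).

A, F

A: works as a fat, no fish, no peanut — keep
B: has oat flour, so not gluten-free — out
C: has peanut, so not peanut-free — out
D: has anchovy, so not fish-free — reject
E: has peanut, so not peanut-free — reject
F: no egg, gluten-free — keep
G: has spelt, so not gluten-free; has peanut, so not peanut-free — reject
H: has peanut, so not peanut-free — reject
I: has cod, so not fish-free — reject
J: has egg yolk, so not egg-free — no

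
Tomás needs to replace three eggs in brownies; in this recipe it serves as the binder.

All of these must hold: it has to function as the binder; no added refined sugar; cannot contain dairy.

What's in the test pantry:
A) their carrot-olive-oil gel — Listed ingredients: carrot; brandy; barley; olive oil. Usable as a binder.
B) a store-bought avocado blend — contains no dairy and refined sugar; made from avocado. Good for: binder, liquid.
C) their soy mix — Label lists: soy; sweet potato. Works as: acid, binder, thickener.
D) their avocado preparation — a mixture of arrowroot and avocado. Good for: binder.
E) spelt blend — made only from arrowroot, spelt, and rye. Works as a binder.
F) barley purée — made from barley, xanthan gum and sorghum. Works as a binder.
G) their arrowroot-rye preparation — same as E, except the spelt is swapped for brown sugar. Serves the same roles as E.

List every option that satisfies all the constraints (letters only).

A: brandy and barley etc. — none of it excluded — OK
B: no dairy, no refined sugar — OK
C: all constraints satisfied — valid
D: works as a binder, no dairy, no refined sugar — keep
E: every rule checks out — valid
F: nothing on the exclusion list — keep
G: has brown sugar, so not no-added-sugar — reject

A, B, C, D, E, F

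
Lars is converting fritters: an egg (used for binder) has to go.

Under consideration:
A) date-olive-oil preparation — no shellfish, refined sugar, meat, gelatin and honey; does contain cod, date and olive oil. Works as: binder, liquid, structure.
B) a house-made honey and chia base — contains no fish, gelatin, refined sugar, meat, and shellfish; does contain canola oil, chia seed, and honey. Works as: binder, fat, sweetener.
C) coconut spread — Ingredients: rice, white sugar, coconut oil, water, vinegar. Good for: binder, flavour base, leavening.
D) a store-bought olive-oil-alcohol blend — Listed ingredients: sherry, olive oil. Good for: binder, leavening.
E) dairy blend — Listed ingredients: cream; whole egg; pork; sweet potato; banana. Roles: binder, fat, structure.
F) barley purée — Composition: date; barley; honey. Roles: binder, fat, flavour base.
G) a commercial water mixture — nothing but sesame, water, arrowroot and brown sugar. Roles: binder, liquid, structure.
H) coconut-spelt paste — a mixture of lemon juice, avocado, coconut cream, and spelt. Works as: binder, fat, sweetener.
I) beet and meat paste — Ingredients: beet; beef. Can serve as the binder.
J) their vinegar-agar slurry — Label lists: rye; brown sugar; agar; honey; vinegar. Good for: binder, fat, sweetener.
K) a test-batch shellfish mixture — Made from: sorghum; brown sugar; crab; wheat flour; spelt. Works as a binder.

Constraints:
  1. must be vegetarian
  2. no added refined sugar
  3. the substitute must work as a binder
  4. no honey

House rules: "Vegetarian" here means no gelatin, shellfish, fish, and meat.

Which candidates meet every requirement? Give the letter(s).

A: has cod, so not vegetarian — out
B: has honey, so not honey-free — out
C: has white sugar, so not no-added-sugar — reject
D: only sherry and olive oil; none excluded — valid
E: has pork, so not vegetarian — reject
F: has honey, so not honey-free — out
G: has brown sugar, so not no-added-sugar — out
H: coconut cream and spelt etc. — none of it excluded — keep
I: has beef, so not vegetarian — reject
J: has honey, so not honey-free; has brown sugar, so not no-added-sugar — reject
K: has crab, so not vegetarian; has brown sugar, so not no-added-sugar — no

D, H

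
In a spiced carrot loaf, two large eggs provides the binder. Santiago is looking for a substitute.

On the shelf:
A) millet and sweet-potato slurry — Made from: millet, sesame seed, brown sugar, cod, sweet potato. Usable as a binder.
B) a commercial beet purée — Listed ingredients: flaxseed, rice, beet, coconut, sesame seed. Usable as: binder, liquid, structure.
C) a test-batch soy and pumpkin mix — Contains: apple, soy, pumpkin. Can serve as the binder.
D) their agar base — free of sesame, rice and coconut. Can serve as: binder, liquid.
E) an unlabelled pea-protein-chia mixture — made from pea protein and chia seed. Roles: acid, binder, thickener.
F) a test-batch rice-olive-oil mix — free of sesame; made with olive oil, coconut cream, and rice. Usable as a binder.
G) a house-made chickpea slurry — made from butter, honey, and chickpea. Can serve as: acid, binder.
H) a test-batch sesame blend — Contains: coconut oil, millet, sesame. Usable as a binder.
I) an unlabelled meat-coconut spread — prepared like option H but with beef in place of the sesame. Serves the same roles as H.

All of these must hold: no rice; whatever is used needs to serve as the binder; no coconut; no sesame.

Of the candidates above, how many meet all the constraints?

A: has sesame seed, so not sesame-free — no
B: has sesame seed, so not sesame-free; has rice, so not rice-free (and 1 more) — out
C: no rice, no sesame — keep
D: all constraints satisfied — OK
E: nothing on the exclusion list — keep
F: has rice, so not rice-free; has coconut cream, so not coconut-free — no
G: works as a binder, no coconut, no sesame — valid
H: has sesame, so not sesame-free; has coconut oil, so not coconut-free — reject
I: has coconut oil, so not coconut-free — out

4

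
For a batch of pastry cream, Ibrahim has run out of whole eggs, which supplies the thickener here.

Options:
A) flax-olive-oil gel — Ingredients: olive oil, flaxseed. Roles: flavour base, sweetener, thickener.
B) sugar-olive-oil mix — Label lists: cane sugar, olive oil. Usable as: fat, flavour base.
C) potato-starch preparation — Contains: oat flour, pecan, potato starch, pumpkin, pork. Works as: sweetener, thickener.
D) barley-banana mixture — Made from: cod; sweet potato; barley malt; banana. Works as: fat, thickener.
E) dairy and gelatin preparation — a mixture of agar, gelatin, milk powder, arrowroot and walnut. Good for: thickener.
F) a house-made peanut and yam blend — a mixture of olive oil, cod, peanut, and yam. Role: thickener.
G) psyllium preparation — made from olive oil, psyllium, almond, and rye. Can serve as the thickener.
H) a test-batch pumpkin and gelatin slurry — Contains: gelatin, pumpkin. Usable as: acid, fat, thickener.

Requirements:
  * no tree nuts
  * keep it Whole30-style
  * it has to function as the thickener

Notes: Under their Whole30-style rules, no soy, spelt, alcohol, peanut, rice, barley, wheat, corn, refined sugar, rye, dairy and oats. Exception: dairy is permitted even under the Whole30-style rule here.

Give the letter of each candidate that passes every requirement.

A: no tree nuts, Whole30-style — OK
B: not usable as a thickener; has cane sugar, so not Whole30-style — out
C: has oat flour, so not Whole30-style; has pecan, so not tree-nut-free — out
D: has barley malt, so not Whole30-style — out
E: has walnut, so not tree-nut-free — out
F: has peanut, so not Whole30-style — reject
G: has rye, so not Whole30-style; has almond, so not tree-nut-free — out
H: no tree nuts, Whole30-style — keep

A, H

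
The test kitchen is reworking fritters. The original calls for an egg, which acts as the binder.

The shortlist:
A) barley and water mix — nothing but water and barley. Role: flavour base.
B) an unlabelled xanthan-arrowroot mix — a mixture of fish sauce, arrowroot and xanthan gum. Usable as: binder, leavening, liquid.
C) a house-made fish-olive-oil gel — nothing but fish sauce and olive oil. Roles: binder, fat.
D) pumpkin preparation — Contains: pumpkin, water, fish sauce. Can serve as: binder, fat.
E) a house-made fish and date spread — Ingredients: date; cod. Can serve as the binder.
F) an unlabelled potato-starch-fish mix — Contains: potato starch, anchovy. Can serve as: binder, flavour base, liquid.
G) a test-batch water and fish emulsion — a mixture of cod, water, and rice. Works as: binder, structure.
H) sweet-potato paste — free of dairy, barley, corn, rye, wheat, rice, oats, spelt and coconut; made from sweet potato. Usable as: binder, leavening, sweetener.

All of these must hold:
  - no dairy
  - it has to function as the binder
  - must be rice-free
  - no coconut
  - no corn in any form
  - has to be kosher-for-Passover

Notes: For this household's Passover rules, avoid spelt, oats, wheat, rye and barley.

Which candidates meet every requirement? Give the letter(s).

A: not usable as a binder; has barley, so not kosher-for-Passover — out
B: only fish sauce, arrowroot, and xanthan gum; none excluded — OK
C: works as a binder, no dairy, kosher-for-Passover — valid
D: all constraints satisfied — valid
E: only cod and date; none excluded — keep
F: nothing on the exclusion list — valid
G: has rice, so not rice-free — reject
H: works as a binder, kosher-for-Passover, no coconut — OK

B, C, D, E, F, H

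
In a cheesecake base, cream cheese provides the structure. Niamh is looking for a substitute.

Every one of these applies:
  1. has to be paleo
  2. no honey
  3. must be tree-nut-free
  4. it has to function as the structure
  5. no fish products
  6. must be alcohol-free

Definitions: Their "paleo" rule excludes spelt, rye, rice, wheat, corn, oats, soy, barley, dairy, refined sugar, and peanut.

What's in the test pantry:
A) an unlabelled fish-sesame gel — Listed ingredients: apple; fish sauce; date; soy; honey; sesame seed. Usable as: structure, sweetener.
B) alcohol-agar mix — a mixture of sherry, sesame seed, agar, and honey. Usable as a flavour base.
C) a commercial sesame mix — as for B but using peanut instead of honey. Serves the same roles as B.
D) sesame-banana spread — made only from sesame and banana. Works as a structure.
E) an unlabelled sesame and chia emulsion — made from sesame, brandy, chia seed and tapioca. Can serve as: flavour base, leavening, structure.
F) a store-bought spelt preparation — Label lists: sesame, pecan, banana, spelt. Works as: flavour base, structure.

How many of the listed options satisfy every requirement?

A: has soy, so not paleo; has honey, so not honey-free (and 1 more) — reject
B: not usable as a structure; has honey, so not honey-free (and 1 more) — no
C: not usable as a structure; has peanut, so not paleo (and 1 more) — out
D: only sesame and banana; none excluded — OK
E: has brandy, so not alcohol-free — reject
F: has spelt, so not paleo; has pecan, so not tree-nut-free — reject

1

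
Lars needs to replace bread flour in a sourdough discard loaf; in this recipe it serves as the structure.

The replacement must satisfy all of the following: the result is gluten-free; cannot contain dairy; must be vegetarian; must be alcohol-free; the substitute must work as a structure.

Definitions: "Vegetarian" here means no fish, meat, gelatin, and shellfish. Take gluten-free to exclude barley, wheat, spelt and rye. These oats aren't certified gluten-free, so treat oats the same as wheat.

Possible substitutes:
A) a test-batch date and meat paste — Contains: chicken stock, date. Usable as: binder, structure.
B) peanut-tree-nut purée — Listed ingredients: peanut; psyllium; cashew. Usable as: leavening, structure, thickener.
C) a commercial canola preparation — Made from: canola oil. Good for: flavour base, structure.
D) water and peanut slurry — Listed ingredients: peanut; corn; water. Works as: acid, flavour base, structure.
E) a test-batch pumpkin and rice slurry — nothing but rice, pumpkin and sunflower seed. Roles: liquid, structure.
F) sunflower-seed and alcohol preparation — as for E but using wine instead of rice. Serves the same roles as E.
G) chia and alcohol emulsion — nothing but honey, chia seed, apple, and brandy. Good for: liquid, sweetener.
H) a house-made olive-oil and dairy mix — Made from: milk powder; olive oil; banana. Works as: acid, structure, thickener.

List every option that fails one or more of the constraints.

A: has chicken stock, so not vegetarian — reject
B: only peanut, cashew and psyllium; none excluded — valid
C: works as a structure, no dairy, vegetarian — OK
D: works as a structure, vegetarian, gluten-free — OK
E: all constraints satisfied — valid
F: has wine, so not alcohol-free — reject
G: not usable as a structure; has brandy, so not alcohol-free — out
H: has milk powder, so not dairy-free — reject

A, F, G, H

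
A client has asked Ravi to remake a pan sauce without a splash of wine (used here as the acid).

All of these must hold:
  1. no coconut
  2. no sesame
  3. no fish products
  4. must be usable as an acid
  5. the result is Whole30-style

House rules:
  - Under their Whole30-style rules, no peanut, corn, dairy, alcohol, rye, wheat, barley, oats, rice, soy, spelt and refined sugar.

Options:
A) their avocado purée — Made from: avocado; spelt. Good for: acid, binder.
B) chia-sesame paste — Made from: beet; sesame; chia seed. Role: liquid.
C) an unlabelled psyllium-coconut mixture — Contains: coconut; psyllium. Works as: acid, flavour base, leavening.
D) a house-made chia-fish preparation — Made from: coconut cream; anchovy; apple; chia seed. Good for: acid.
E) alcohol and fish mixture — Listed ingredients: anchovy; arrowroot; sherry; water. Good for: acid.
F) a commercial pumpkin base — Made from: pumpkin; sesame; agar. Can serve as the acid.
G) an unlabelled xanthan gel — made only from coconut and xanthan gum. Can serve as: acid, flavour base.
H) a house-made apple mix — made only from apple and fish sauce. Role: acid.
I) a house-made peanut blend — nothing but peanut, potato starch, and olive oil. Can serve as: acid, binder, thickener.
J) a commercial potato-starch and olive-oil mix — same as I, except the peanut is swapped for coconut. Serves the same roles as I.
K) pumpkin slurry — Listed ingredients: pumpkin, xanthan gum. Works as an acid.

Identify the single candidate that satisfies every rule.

K

A: has spelt, so not Whole30-style — out
B: not usable as an acid; has sesame, so not sesame-free — reject
C: has coconut, so not coconut-free — reject
D: has coconut cream, so not coconut-free; has anchovy, so not fish-free — no
E: has sherry, so not Whole30-style; has anchovy, so not fish-free — out
F: has sesame, so not sesame-free — out
G: has coconut, so not coconut-free — out
H: has fish sauce, so not fish-free — out
I: has peanut, so not Whole30-style — no
J: has coconut, so not coconut-free — out
K: only xanthan gum and pumpkin; none excluded — OK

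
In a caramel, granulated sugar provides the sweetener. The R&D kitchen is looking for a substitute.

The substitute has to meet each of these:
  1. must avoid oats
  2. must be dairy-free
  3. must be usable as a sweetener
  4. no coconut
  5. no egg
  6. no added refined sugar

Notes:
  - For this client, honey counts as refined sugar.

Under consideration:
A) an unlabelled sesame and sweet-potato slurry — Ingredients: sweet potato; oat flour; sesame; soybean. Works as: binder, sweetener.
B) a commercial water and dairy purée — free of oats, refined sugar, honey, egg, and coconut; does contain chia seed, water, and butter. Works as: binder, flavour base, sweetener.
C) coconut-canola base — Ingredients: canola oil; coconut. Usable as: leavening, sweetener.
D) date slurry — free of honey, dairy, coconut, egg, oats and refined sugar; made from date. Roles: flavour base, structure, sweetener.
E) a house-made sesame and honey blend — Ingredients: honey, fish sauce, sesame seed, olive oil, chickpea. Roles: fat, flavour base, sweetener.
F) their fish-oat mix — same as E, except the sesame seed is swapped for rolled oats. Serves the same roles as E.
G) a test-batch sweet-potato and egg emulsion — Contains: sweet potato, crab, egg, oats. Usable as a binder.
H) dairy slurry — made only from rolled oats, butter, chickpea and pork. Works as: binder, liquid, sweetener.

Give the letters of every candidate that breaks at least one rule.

A, B, C, E, F, G, H

A: has oat flour, so not oat-free — out
B: has butter, so not dairy-free — no
C: has coconut, so not coconut-free — no
D: no egg, no coconut — valid
E: has honey, so not no-added-sugar — no
F: has rolled oats, so not oat-free; has honey, so not no-added-sugar — out
G: not usable as a sweetener; has oats, so not oat-free (and 1 more) — out
H: has rolled oats, so not oat-free; has butter, so not dairy-free — no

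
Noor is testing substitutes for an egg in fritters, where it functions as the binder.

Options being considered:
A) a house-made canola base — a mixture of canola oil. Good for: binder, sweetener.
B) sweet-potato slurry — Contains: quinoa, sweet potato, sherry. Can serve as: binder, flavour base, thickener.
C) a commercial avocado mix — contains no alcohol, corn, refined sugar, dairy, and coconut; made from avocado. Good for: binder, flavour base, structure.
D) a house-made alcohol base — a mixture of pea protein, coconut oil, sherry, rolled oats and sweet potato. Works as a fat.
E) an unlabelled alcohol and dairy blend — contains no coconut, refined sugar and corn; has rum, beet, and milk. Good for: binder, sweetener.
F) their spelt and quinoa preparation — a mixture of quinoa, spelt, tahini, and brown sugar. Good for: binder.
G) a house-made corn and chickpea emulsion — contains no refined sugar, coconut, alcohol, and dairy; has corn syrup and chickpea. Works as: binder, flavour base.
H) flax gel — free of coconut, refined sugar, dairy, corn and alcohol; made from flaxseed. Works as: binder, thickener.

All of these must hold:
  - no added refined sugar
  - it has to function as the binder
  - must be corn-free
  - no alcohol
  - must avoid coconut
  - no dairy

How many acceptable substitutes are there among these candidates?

A: only canola oil; none excluded — valid
B: has sherry, so not alcohol-free — out
C: nothing on the exclusion list — OK
D: not usable as a binder; has sherry, so not alcohol-free (and 1 more) — reject
E: has rum, so not alcohol-free; has milk, so not dairy-free — reject
F: has brown sugar, so not no-added-sugar — no
G: has corn syrup, so not corn-free — no
H: works as a binder, no refined sugar, no alcohol — keep

3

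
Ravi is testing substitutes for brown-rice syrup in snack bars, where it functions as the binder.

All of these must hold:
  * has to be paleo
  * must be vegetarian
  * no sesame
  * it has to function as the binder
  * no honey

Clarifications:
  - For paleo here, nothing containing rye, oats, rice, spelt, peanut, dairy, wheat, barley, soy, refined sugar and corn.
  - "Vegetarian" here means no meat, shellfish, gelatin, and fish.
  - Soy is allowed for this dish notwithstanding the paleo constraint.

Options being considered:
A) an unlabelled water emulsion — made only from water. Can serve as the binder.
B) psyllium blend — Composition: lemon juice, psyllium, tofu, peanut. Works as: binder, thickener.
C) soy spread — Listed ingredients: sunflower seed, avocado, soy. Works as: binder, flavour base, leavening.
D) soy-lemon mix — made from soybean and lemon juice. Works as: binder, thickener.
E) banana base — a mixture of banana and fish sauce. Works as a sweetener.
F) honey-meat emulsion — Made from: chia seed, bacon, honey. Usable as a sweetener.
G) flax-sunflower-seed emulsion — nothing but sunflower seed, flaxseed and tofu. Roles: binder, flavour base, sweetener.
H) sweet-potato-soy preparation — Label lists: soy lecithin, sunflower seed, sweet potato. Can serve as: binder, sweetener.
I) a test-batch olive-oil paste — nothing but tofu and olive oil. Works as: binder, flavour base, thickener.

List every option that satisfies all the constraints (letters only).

A, C, D, G, H, I

A: works as a binder, no honey, vegetarian — OK
B: has peanut, so not paleo — no
C: soy is permitted under the paleo carve-out; nothing else excluded — valid
D: soy is permitted under the paleo carve-out; nothing else excluded — OK
E: not usable as a binder; has fish sauce, so not vegetarian — no
F: not usable as a binder; has bacon, so not vegetarian (and 1 more) — out
G: soy is permitted under the paleo carve-out; nothing else excluded — keep
H: soy is permitted under the paleo carve-out; nothing else excluded — keep
I: soy is permitted under the paleo carve-out; nothing else excluded — keep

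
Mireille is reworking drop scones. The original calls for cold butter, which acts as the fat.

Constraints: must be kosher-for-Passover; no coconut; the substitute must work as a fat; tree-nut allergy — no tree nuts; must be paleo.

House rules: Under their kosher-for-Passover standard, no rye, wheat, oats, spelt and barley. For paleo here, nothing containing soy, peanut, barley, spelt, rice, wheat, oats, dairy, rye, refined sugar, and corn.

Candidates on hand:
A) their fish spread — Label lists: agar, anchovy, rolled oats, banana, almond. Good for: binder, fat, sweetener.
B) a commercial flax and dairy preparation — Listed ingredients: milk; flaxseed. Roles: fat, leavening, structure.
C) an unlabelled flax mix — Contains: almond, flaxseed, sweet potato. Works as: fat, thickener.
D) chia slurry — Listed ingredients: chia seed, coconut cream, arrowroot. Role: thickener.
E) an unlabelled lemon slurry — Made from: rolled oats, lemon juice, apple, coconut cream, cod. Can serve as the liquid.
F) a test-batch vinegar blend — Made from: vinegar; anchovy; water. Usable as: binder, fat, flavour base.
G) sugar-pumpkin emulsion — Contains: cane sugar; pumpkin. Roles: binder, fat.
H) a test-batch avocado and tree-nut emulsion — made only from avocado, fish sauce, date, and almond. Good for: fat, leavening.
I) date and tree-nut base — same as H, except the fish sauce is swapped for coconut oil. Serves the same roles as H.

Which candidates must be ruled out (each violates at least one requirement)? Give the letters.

A: has rolled oats, so not kosher-for-Passover; has rolled oats, so not paleo (and 1 more) — no
B: has milk, so not paleo — reject
C: has almond, so not tree-nut-free — no
D: not usable as a fat; has coconut cream, so not coconut-free — reject
E: not usable as a fat; has rolled oats, so not kosher-for-Passover (and 2 more) — no
F: only anchovy, water and vinegar; none excluded — valid
G: has cane sugar, so not paleo — reject
H: has almond, so not tree-nut-free — no
I: has almond, so not tree-nut-free; has coconut oil, so not coconut-free — no

A, B, C, D, E, G, H, I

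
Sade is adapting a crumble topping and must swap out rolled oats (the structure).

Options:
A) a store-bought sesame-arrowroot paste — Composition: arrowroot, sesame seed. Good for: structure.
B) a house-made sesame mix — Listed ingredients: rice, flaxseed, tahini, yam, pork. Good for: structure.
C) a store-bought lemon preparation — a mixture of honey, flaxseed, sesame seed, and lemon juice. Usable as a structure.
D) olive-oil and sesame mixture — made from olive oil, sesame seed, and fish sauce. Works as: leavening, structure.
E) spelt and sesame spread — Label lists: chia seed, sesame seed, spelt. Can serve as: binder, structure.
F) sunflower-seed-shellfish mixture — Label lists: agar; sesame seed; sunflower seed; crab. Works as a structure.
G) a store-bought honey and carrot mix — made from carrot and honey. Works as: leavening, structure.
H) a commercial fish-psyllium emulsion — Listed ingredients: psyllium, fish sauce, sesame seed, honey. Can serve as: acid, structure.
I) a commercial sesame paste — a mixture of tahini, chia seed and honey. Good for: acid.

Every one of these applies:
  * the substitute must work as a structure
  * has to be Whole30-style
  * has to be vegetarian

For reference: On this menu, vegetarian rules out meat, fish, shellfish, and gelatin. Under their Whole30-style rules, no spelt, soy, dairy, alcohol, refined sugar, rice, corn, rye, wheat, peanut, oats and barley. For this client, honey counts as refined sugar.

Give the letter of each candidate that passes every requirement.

A

A: nothing on the exclusion list — keep
B: has pork, so not vegetarian; has rice, so not Whole30-style — reject
C: has honey, so not Whole30-style — no
D: has fish sauce, so not vegetarian — out
E: has spelt, so not Whole30-style — no
F: has crab, so not vegetarian — no
G: has honey, so not Whole30-style — out
H: has fish sauce, so not vegetarian; has honey, so not Whole30-style — out
I: not usable as a structure; has honey, so not Whole30-style — reject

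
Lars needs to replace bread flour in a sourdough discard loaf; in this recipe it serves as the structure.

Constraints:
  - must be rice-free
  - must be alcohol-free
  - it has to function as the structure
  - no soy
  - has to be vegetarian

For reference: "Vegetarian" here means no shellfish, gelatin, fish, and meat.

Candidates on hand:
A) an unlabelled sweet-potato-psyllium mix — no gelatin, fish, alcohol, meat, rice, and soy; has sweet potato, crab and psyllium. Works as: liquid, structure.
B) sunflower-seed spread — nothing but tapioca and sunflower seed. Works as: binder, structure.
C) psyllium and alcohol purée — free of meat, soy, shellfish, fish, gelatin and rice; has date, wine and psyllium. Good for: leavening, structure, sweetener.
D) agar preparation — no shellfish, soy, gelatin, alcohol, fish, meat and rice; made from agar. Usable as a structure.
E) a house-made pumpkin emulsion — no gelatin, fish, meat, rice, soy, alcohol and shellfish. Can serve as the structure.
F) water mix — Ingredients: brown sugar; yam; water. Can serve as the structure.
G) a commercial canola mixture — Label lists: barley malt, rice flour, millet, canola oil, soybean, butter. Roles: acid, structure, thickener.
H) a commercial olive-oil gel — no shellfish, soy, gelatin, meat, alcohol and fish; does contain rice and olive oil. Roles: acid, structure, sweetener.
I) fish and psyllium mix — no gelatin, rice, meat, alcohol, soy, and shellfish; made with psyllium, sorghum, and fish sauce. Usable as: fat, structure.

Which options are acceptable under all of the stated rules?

B, D, E, F

A: has crab, so not vegetarian — out
B: no alcohol, no rice — valid
C: has wine, so not alcohol-free — no
D: all constraints satisfied — OK
E: works as a structure, no rice, vegetarian — OK
F: nothing on the exclusion list — valid
G: has soybean, so not soy-free; has rice flour, so not rice-free — no
H: has rice, so not rice-free — out
I: has fish sauce, so not vegetarian — out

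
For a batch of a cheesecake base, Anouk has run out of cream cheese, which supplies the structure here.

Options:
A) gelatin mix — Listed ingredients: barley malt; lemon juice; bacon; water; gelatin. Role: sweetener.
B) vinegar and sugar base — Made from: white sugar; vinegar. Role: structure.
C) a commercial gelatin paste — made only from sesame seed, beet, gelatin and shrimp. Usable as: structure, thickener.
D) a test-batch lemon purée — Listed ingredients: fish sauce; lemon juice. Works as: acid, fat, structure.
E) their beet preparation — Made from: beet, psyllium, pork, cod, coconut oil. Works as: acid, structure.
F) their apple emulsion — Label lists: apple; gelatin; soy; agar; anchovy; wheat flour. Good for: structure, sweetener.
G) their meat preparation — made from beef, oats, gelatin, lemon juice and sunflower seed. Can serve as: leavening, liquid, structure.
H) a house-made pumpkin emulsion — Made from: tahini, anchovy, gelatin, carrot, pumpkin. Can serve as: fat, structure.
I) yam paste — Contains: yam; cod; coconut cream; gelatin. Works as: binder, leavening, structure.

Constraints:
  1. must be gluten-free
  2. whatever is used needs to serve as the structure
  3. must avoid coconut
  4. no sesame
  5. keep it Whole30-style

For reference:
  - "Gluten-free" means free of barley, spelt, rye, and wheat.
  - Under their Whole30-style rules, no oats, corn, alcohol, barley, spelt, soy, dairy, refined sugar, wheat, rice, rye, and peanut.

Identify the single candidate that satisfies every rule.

A: not usable as a structure; has barley malt, so not gluten-free (and 1 more) — out
B: has white sugar, so not Whole30-style — out
C: has sesame seed, so not sesame-free — no
D: works as a structure, Whole30-style, no sesame — OK
E: has coconut oil, so not coconut-free — reject
F: has wheat flour, so not gluten-free; has soy, so not Whole30-style — reject
G: has oats, so not Whole30-style — no
H: has tahini, so not sesame-free — out
I: has coconut cream, so not coconut-free — out

D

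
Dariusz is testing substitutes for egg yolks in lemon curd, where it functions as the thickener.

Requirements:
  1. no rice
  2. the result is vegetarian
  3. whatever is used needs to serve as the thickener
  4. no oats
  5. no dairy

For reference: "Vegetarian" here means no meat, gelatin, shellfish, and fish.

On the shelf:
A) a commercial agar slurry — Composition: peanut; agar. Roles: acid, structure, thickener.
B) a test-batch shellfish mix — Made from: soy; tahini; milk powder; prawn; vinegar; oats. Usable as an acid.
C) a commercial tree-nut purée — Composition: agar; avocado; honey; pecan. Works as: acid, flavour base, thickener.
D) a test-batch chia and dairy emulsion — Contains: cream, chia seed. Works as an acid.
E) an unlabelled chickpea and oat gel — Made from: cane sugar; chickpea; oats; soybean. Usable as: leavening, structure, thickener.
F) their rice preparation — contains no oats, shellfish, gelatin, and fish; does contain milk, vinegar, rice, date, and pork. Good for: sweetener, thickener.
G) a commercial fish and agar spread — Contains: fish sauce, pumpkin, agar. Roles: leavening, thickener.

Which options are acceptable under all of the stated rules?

A: no dairy, vegetarian — OK
B: not usable as a thickener; has prawn, so not vegetarian (and 2 more) — out
C: vegetarian, no rice — OK
D: not usable as a thickener; has cream, so not dairy-free — out
E: has oats, so not oat-free — out
F: has pork, so not vegetarian; has milk, so not dairy-free (and 1 more) — out
G: has fish sauce, so not vegetarian — out

A, C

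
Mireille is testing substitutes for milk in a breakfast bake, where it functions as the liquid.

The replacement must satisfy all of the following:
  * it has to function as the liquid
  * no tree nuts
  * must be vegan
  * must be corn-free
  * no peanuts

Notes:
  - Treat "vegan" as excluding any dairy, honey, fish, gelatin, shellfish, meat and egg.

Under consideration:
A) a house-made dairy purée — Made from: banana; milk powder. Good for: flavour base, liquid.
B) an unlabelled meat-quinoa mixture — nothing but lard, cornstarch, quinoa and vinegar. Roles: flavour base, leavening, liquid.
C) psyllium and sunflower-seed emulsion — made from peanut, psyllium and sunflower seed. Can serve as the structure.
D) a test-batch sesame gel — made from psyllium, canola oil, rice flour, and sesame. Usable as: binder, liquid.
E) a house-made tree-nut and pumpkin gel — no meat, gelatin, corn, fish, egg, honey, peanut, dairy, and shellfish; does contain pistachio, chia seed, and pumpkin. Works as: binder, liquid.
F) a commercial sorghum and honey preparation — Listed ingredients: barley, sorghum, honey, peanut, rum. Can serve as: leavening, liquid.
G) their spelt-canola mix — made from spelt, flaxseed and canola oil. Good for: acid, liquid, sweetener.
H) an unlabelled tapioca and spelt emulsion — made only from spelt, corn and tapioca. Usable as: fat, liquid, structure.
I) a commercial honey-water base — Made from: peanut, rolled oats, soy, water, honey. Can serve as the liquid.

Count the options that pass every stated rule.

A: has milk powder, so not vegan — reject
B: has lard, so not vegan; has cornstarch, so not corn-free — reject
C: not usable as a liquid; has peanut, so not peanut-free — out
D: rice flour and sesame etc. — none of it excluded — OK
E: has pistachio, so not tree-nut-free — reject
F: has honey, so not vegan; has peanut, so not peanut-free — out
G: only spelt, flaxseed, and canola oil; none excluded — OK
H: has corn, so not corn-free — reject
I: has honey, so not vegan; has peanut, so not peanut-free — no

2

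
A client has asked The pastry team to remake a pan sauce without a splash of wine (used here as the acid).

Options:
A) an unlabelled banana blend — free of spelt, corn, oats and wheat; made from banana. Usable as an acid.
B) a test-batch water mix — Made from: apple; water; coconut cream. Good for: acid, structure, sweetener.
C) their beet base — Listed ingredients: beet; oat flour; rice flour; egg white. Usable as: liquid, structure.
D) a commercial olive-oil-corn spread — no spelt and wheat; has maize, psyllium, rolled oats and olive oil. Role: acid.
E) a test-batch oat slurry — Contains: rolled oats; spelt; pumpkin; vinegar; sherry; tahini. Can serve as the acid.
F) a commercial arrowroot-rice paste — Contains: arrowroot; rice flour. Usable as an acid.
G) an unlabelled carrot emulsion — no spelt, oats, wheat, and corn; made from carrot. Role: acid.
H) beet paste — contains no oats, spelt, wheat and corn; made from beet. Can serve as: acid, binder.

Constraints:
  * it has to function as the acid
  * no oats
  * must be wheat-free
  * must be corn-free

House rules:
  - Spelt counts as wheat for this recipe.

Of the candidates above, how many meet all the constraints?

5

A: all constraints satisfied — keep
B: no oats, no corn — OK
C: not usable as an acid; has oat flour, so not oat-free — reject
D: has rolled oats, so not oat-free; has maize, so not corn-free — no
E: has rolled oats, so not oat-free; has spelt, so not wheat-free — reject
F: only rice flour and arrowroot; none excluded — OK
G: works as an acid, wheat-free, no corn — keep
H: no oats, no corn — valid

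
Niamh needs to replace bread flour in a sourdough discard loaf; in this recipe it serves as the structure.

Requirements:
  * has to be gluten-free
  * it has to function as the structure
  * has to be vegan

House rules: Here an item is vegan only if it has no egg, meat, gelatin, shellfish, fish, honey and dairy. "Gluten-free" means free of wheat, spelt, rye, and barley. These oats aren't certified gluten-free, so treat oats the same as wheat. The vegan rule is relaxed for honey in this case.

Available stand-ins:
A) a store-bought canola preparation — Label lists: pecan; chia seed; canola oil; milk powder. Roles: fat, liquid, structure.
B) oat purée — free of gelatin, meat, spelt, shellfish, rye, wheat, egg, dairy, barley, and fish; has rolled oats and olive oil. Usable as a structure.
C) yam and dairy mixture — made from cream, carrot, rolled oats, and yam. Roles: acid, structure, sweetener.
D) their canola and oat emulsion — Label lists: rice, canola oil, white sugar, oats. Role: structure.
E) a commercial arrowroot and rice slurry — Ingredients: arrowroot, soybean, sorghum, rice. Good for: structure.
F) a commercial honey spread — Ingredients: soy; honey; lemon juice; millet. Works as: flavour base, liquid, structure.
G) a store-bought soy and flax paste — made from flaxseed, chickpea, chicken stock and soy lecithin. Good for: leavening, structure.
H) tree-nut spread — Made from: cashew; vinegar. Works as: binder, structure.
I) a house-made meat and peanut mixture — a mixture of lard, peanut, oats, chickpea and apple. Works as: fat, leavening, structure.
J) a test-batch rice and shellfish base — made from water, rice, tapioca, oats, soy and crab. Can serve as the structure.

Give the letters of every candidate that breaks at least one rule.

A, B, C, D, G, I, J

A: has milk powder, so not vegan — out
B: has rolled oats, so not gluten-free — reject
C: has cream, so not vegan; has rolled oats, so not gluten-free — out
D: has oats, so not gluten-free — out
E: vegan, gluten-free — valid
F: honey is permitted under the vegan carve-out; nothing else excluded — valid
G: has chicken stock, so not vegan — no
H: only cashew and vinegar; none excluded — keep
I: has lard, so not vegan; has oats, so not gluten-free — out
J: has crab, so not vegan; has oats, so not gluten-free — no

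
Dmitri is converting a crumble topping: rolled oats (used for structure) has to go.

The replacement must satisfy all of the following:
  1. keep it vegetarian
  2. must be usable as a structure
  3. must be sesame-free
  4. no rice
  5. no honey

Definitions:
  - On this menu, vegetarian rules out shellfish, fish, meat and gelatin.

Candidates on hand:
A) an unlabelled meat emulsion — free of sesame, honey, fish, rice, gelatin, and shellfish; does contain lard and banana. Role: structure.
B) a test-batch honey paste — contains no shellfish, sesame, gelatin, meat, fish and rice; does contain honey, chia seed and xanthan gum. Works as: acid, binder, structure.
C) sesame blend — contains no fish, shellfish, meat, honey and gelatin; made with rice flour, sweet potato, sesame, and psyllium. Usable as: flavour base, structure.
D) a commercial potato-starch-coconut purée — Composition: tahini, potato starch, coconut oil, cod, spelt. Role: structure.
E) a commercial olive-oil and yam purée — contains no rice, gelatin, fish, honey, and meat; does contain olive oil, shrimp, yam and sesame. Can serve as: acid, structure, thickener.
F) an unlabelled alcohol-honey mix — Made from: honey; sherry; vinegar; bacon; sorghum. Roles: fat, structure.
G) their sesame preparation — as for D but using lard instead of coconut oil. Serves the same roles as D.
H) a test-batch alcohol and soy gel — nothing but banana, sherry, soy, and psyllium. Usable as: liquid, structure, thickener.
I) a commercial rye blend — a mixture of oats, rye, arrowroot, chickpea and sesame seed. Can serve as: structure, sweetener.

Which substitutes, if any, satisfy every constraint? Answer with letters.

H

A: has lard, so not vegetarian — out
B: has honey, so not honey-free — out
C: has rice flour, so not rice-free; has sesame, so not sesame-free — no
D: has cod, so not vegetarian; has tahini, so not sesame-free — reject
E: has shrimp, so not vegetarian; has sesame, so not sesame-free — no
F: has bacon, so not vegetarian; has honey, so not honey-free — out
G: has cod, so not vegetarian; has tahini, so not sesame-free — out
H: no rice, no honey — valid
I: has sesame seed, so not sesame-free — reject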